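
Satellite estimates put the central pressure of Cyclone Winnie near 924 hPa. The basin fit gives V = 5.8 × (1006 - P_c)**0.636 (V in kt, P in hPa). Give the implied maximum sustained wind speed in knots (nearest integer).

ΔP = 1006 − 924 = 82 hPa.
82^0.636 ≈ 16.489.
V ≈ 5.8 × 16.489 ≈ 95.6 kt.

96 kt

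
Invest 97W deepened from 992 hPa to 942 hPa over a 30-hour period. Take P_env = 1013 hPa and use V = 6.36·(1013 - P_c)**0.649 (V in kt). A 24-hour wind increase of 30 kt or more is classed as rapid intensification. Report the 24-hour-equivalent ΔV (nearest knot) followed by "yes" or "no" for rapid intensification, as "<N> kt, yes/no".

44 kt, yes

V₁: ΔP = 21, V ≈ 6.36 × 21^0.649 ≈ 45.88 kt.
V₂: ΔP = 71, V ≈ 6.36 × 71^0.649 ≈ 101.14 kt.
ΔV over 30 h = 55.26 kt → 24 h equivalent = 55.26 × 24/30 ≈ 44.21 kt.
44 kt ≥ 30 kt ⇒ rapid intensification.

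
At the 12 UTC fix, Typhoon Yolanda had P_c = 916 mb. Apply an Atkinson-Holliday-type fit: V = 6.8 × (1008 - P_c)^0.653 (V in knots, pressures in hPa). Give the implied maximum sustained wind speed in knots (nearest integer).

130 kt

ΔP = 1008 − 916 = 92 mb.
92^0.653 ≈ 19.158.
V ≈ 6.8 × 19.158 ≈ 130.3 kt.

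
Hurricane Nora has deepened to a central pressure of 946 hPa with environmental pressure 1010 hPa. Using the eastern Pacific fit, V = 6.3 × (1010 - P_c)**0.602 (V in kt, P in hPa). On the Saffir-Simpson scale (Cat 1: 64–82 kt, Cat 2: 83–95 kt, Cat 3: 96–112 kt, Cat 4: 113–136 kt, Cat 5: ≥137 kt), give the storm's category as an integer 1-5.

1

ΔP = 1010 − 946 = 64 hPa.
V ≈ 6.3 × 64^0.602 = 6.3 × 12.23 ≈ 77 kt.
77 kt falls in the Category 1 band.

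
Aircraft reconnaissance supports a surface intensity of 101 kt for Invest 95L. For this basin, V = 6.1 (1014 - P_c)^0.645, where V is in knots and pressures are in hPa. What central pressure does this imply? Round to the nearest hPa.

936 hPa

ΔP = (V / 6.1)^(1/0.645) = (101/6.1)^1.550.
101/6.1 = 16.557; 16.557^1.550 ≈ 77.61 hPa.
P_c = 1014 − 77.61 = 936.39 ≈ 936 hPa.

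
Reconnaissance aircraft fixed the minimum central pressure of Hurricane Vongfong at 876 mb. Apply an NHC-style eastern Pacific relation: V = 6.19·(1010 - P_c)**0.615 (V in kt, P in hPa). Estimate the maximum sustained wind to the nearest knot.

ΔP = 1010 − 876 = 134 mb.
134^0.615 ≈ 20.332.
V ≈ 6.19 × 20.332 ≈ 125.9 kt.

126 kt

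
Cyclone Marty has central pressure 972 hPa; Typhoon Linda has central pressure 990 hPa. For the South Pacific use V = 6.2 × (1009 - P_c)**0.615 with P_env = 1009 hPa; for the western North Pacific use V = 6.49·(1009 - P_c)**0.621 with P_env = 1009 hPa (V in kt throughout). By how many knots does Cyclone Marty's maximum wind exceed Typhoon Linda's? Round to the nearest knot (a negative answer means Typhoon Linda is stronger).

17 kt

Cyclone Marty: ΔP = 37; V ≈ 6.2 × 37^0.615 ≈ 57.13 kt.
Typhoon Linda: ΔP = 19; V ≈ 6.49 × 19^0.621 ≈ 40.40 kt.
Difference ≈ 57.13 − 40.40 = 16.73 → 17 kt.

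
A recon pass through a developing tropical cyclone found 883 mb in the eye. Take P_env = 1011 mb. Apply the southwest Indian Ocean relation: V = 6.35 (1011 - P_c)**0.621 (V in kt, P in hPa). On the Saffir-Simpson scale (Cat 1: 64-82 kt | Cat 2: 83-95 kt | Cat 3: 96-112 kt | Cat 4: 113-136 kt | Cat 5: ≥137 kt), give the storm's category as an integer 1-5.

ΔP = 1011 − 883 = 128 mb.
V ≈ 6.35 × 128^0.621 = 6.35 × 20.35 ≈ 129 kt.
129 kt falls in the Category 4 band.

4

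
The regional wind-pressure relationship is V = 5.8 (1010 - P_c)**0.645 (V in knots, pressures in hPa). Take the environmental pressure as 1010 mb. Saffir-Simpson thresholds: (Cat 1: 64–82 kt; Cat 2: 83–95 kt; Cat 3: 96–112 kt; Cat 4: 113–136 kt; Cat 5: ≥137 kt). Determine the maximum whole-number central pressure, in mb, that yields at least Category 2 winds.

Category 2 begins at V = 83 kt.
Required ΔP = (83/5.8)^(1/0.645) = 14.310^1.550 ≈ 61.90 mb.
P_c ≤ 1010 − 61.90 = 948.10, so the highest integer P_c is 948 mb.

948 mb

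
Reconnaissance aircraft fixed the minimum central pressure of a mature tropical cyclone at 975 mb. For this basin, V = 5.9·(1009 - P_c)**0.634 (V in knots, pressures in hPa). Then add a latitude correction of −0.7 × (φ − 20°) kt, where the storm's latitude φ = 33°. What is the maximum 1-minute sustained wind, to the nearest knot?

46 kt

ΔP = 1009 − 975 = 34 mb.
34^0.634 ≈ 9.353.
V ≈ 5.9 × 9.353 ≈ 55.2 kt.
Latitude correction: −0.7 × (33 − 20) = -9.1 kt.
Corrected V ≈ 46.1 kt → 46 kt.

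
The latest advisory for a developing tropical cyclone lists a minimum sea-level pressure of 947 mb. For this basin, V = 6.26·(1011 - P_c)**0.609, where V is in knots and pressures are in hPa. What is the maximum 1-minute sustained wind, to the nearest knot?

ΔP = 1011 − 947 = 64 mb.
64^0.609 ≈ 12.588.
V ≈ 6.26 × 12.588 ≈ 78.8 kt.

79 kt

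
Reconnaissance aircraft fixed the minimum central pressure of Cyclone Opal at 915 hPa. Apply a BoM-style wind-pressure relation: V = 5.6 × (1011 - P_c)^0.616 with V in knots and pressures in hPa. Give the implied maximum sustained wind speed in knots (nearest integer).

ΔP = 1011 − 915 = 96 hPa.
96^0.616 ≈ 16.637.
V ≈ 5.6 × 16.637 ≈ 93.2 kt.

93 kt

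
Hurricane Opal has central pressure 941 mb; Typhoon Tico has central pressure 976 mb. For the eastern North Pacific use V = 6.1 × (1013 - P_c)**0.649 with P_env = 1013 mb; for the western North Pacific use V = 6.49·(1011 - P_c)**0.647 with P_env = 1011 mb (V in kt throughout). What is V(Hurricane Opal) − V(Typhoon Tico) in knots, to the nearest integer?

Hurricane Opal: ΔP = 72; V ≈ 6.1 × 72^0.649 ≈ 97.89 kt.
Typhoon Tico: ΔP = 35; V ≈ 6.49 × 35^0.647 ≈ 64.75 kt.
Difference ≈ 97.89 − 64.75 = 33.14 → 33 kt.

33 kt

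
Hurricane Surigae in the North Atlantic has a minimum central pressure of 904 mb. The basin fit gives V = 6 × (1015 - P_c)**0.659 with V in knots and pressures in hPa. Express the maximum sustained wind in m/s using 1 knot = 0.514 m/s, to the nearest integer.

69 m/s

ΔP = 1015 − 904 = 111 mb.
V ≈ 6 × 111^0.659 = 6 × 22.278 ≈ 133.665 kt.
133.665 × 0.514 ≈ 68.70 m/s → 69 m/s.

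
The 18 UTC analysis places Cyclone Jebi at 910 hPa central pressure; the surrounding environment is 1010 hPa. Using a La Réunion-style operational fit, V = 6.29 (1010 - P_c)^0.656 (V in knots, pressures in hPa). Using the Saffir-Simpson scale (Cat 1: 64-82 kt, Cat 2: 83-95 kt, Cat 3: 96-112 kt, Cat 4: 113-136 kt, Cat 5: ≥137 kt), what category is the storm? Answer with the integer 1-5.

4

ΔP = 1010 − 910 = 100 hPa.
V ≈ 6.29 × 100^0.656 = 6.29 × 20.51 ≈ 129 kt.
129 kt falls in the Category 4 band.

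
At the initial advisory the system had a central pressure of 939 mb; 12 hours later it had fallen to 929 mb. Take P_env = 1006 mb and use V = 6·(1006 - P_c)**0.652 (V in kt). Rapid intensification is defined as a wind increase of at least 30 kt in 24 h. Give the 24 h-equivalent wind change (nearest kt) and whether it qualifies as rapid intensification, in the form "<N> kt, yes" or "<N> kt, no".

18 kt, no

V₁: ΔP = 67, V ≈ 6 × 67^0.652 ≈ 93.06 kt.
V₂: ΔP = 77, V ≈ 6 × 77^0.652 ≈ 101.89 kt.
ΔV over 12 h = 8.83 kt → 24 h equivalent = 8.83 × 24/12 ≈ 17.66 kt.
18 kt < 30 kt ⇒ not rapid intensification.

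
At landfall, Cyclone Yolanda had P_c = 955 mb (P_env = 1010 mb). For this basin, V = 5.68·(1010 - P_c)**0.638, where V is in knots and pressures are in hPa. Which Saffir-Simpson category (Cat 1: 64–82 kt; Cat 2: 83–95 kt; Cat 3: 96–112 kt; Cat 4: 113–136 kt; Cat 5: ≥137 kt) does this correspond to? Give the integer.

ΔP = 1010 − 955 = 55 mb.
V ≈ 5.68 × 55^0.638 = 5.68 × 12.89 ≈ 73 kt.
73 kt falls in the Category 1 band.

1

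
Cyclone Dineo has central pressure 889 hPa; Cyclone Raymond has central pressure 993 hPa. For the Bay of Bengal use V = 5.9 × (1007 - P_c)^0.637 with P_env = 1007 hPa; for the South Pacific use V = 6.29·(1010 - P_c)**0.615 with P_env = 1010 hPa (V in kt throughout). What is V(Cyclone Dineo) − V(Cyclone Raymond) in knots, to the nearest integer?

Cyclone Dineo: ΔP = 118; V ≈ 5.9 × 118^0.637 ≈ 123.21 kt.
Cyclone Raymond: ΔP = 17; V ≈ 6.29 × 17^0.615 ≈ 35.92 kt.
Difference ≈ 123.21 − 35.92 = 87.29 → 87 kt.

87 kt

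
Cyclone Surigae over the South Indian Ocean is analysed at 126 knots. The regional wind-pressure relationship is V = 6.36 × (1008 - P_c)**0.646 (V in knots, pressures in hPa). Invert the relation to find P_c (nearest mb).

906 mb

ΔP = (V / 6.36)^(1/0.646) = (126/6.36)^1.548.
126/6.36 = 19.811; 19.811^1.548 ≈ 101.77 mb.
P_c = 1008 − 101.77 = 906.23 ≈ 906 mb.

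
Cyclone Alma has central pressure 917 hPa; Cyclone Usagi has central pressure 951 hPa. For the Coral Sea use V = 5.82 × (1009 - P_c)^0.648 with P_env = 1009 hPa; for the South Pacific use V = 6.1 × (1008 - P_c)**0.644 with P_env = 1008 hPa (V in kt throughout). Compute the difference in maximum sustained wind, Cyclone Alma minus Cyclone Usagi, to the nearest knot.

Cyclone Alma: ΔP = 92; V ≈ 5.82 × 92^0.648 ≈ 109.01 kt.
Cyclone Usagi: ΔP = 57; V ≈ 6.1 × 57^0.644 ≈ 82.44 kt.
Difference ≈ 109.01 − 82.44 = 26.57 → 27 kt.

27 kt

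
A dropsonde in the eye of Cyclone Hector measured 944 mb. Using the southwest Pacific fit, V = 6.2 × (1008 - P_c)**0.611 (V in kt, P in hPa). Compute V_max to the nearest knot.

79 kt

ΔP = 1008 − 944 = 64 mb.
64^0.611 ≈ 12.693.
V ≈ 6.2 × 12.693 ≈ 78.7 kt.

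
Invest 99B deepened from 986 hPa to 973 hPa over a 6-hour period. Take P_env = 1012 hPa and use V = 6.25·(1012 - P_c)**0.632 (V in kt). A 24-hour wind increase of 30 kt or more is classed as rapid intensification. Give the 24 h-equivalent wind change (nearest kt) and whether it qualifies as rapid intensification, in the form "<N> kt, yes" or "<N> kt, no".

57 kt, yes

V₁: ΔP = 26, V ≈ 6.25 × 26^0.632 ≈ 48.99 kt.
V₂: ΔP = 39, V ≈ 6.25 × 39^0.632 ≈ 63.30 kt.
ΔV over 6 h = 14.31 kt → 24 h equivalent = 14.31 × 24/6 ≈ 57.24 kt.
57 kt ≥ 30 kt ⇒ rapid intensification.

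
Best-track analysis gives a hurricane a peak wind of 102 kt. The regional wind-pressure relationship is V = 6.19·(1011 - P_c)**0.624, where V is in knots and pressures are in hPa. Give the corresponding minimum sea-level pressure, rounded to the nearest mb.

922 mb

ΔP = (V / 6.19)^(1/0.624) = (102/6.19)^1.603.
102/6.19 = 16.478; 16.478^1.603 ≈ 89.16 mb.
P_c = 1011 − 89.16 = 921.84 ≈ 922 mb.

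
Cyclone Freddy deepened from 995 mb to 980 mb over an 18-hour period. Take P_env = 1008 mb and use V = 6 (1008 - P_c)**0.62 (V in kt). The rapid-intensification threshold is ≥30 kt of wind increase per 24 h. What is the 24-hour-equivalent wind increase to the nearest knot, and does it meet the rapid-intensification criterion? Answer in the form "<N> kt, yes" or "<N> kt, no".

V₁: ΔP = 13, V ≈ 6 × 13^0.62 ≈ 29.43 kt.
V₂: ΔP = 28, V ≈ 6 × 28^0.62 ≈ 47.36 kt.
ΔV over 18 h = 17.93 kt → 24 h equivalent = 17.93 × 24/18 ≈ 23.91 kt.
24 kt < 30 kt ⇒ not rapid intensification.

24 kt, no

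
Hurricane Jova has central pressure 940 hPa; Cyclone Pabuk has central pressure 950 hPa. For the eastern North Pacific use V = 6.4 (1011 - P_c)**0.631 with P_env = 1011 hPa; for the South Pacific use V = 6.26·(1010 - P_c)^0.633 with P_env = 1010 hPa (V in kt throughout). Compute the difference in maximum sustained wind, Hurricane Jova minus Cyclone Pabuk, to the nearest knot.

Hurricane Jova: ΔP = 71; V ≈ 6.4 × 71^0.631 ≈ 94.26 kt.
Cyclone Pabuk: ΔP = 60; V ≈ 6.26 × 60^0.633 ≈ 83.59 kt.
Difference ≈ 94.26 − 83.59 = 10.67 → 11 kt.

11 kt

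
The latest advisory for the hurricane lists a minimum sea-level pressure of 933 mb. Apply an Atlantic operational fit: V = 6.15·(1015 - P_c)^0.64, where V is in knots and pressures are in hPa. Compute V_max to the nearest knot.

ΔP = 1015 − 933 = 82 mb.
82^0.64 ≈ 16.782.
V ≈ 6.15 × 16.782 ≈ 103.2 kt.

103 kt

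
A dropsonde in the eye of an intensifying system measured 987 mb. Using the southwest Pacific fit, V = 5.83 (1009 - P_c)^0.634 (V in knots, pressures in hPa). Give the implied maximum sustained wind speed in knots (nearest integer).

ΔP = 1009 − 987 = 22 mb.
22^0.634 ≈ 7.097.
V ≈ 5.83 × 7.097 ≈ 41.4 kt.

41 kt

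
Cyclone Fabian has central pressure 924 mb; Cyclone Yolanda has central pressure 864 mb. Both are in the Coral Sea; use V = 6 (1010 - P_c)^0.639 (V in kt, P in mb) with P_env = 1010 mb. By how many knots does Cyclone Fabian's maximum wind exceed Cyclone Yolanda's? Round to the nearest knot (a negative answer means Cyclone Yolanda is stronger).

-42 kt

Cyclone Fabian: ΔP = 86; V ≈ 6 × 86^0.639 ≈ 103.35 kt.
Cyclone Yolanda: ΔP = 146; V ≈ 6 × 146^0.639 ≈ 144.93 kt.
Difference ≈ 103.35 − 144.93 = -41.58 → -42 kt.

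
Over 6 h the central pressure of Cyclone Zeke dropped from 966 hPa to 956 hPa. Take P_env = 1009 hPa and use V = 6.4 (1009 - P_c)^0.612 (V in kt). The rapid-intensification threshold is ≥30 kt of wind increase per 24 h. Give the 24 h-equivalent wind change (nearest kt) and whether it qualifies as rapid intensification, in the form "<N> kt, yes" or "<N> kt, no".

35 kt, yes

V₁: ΔP = 43, V ≈ 6.4 × 43^0.612 ≈ 63.95 kt.
V₂: ΔP = 53, V ≈ 6.4 × 53^0.612 ≈ 72.68 kt.
ΔV over 6 h = 8.73 kt → 24 h equivalent = 8.73 × 24/6 ≈ 34.92 kt.
35 kt ≥ 30 kt ⇒ rapid intensification.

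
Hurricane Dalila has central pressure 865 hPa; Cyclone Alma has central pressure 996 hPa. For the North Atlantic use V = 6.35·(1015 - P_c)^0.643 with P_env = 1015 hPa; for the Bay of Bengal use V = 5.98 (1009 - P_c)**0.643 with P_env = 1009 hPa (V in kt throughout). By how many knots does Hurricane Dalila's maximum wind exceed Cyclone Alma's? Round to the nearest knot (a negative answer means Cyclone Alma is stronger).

Hurricane Dalila: ΔP = 150; V ≈ 6.35 × 150^0.643 ≈ 159.22 kt.
Cyclone Alma: ΔP = 13; V ≈ 5.98 × 13^0.643 ≈ 31.11 kt.
Difference ≈ 159.22 − 31.11 = 128.11 → 128 kt.

128 kt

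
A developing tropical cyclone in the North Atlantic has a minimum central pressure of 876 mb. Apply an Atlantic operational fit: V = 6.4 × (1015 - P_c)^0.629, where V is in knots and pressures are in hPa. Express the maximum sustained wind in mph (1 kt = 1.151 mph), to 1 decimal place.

ΔP = 1015 − 876 = 139 mb.
V ≈ 6.4 × 139^0.629 = 6.4 × 22.282 ≈ 142.606 kt.
142.606 × 1.151 ≈ 164.14 mph → 164.1 mph.

164.1 mph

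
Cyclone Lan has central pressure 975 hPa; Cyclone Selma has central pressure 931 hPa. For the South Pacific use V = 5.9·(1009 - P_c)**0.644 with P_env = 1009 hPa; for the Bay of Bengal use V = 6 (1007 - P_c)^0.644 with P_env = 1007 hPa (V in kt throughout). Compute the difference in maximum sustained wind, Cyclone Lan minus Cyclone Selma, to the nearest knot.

Cyclone Lan: ΔP = 34; V ≈ 5.9 × 34^0.644 ≈ 57.16 kt.
Cyclone Selma: ΔP = 76; V ≈ 6 × 76^0.644 ≈ 97.59 kt.
Difference ≈ 57.16 − 97.59 = -40.43 → -40 kt.

-40 kt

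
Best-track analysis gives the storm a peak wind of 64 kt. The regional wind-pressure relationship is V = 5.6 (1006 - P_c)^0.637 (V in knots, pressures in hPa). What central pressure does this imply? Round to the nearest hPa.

ΔP = (V / 5.6)^(1/0.637) = (64/5.6)^1.570.
64/5.6 = 11.429; 11.429^1.570 ≈ 45.80 hPa.
P_c = 1006 − 45.80 = 960.20 ≈ 960 hPa.

960 hPa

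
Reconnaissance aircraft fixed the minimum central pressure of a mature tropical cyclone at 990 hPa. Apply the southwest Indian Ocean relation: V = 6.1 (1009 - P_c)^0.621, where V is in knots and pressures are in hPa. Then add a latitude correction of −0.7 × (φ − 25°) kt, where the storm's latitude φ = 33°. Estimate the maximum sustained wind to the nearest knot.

ΔP = 1009 − 990 = 19 hPa.
19^0.621 ≈ 6.225.
V ≈ 6.1 × 6.225 ≈ 38.0 kt.
Latitude correction: −0.7 × (33 − 25) = -5.6 kt.
Corrected V ≈ 32.4 kt → 32 kt.

32 kt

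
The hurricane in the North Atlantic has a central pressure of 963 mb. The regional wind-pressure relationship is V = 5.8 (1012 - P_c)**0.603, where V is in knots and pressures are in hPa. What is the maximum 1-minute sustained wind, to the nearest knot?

61 kt

ΔP = 1012 − 963 = 49 mb.
49^0.603 ≈ 10.452.
V ≈ 5.8 × 10.452 ≈ 60.6 kt.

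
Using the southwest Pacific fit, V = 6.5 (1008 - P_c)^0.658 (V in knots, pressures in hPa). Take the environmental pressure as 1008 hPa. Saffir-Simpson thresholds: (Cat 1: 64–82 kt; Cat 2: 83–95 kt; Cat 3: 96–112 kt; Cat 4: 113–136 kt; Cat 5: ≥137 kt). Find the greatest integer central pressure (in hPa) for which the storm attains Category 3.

Category 3 begins at V = 96 kt.
Required ΔP = (96/6.5)^(1/0.658) = 14.769^1.520 ≈ 59.86 hPa.
P_c ≤ 1008 − 59.86 = 948.14, so the highest integer P_c is 948 hPa.

948 hPa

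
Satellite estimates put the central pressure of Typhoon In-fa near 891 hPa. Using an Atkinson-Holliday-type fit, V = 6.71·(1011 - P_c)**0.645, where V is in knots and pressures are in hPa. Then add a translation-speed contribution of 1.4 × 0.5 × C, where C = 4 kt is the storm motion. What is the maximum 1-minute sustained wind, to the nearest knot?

ΔP = 1011 − 891 = 120 hPa.
120^0.645 ≈ 21.932.
V ≈ 6.71 × 21.932 ≈ 147.2 kt.
Translation term: 1.4 × 0.5 × 4 = 2.8 kt.
Corrected V ≈ 150 kt → 150 kt.

150 kt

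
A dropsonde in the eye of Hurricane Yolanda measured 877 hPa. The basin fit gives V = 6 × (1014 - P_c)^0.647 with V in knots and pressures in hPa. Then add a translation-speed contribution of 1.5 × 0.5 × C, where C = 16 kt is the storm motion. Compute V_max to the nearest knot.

ΔP = 1014 − 877 = 137 hPa.
137^0.647 ≈ 24.124.
V ≈ 6 × 24.124 ≈ 144.7 kt.
Translation term: 1.5 × 0.5 × 16 = 12 kt.
Corrected V ≈ 156.7 kt → 157 kt.

157 kt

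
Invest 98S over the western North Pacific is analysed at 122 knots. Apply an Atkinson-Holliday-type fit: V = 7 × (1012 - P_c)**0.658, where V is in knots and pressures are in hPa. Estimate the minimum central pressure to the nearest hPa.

935 hPa

ΔP = (V / 7)^(1/0.658) = (122/7)^1.520.
122/7 = 17.429; 17.429^1.520 ≈ 76.99 hPa.
P_c = 1012 − 76.99 = 935.01 ≈ 935 hPa.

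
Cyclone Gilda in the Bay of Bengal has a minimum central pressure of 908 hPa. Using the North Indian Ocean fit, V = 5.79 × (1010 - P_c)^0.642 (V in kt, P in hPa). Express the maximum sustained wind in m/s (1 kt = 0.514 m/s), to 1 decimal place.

58.0 m/s

ΔP = 1010 − 908 = 102 hPa.
V ≈ 5.79 × 102^0.642 = 5.79 × 19.477 ≈ 112.772 kt.
112.772 × 0.514 ≈ 57.96 m/s → 58.0 m/s.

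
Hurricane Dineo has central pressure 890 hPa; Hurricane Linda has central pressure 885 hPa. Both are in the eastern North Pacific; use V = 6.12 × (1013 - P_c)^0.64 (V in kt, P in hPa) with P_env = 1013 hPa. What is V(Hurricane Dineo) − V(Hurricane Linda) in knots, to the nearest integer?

-3 kt

Hurricane Dineo: ΔP = 123; V ≈ 6.12 × 123^0.64 ≈ 133.13 kt.
Hurricane Linda: ΔP = 128; V ≈ 6.12 × 128^0.64 ≈ 136.57 kt.
Difference ≈ 133.13 − 136.57 = -3.44 → -3 kt.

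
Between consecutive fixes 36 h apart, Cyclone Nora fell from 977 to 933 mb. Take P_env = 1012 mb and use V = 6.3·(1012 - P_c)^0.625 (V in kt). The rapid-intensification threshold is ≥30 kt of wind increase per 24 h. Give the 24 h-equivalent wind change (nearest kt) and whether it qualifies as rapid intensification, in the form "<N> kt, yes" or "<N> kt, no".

26 kt, no

V₁: ΔP = 35, V ≈ 6.3 × 35^0.625 ≈ 58.13 kt.
V₂: ΔP = 79, V ≈ 6.3 × 79^0.625 ≈ 96.68 kt.
ΔV over 36 h = 38.55 kt → 24 h equivalent = 38.55 × 24/36 ≈ 25.70 kt.
26 kt < 30 kt ⇒ not rapid intensification.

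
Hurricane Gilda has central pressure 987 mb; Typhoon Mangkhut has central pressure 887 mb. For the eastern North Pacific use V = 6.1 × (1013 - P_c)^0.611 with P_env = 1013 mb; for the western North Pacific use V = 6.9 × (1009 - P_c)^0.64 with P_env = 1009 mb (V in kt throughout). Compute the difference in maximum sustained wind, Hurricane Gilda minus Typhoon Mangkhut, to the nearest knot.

-105 kt

Hurricane Gilda: ΔP = 26; V ≈ 6.1 × 26^0.611 ≈ 44.66 kt.
Typhoon Mangkhut: ΔP = 122; V ≈ 6.9 × 122^0.64 ≈ 149.32 kt.
Difference ≈ 44.66 − 149.32 = -104.66 → -105 kt.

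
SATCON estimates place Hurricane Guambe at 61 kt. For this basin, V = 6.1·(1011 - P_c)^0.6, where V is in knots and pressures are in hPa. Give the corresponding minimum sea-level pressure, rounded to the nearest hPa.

965 hPa

ΔP = (V / 6.1)^(1/0.6) = (61/6.1)^1.667.
61/6.1 = 10.000; 10.000^1.667 ≈ 46.42 hPa.
P_c = 1011 − 46.42 = 964.58 ≈ 965 hPa.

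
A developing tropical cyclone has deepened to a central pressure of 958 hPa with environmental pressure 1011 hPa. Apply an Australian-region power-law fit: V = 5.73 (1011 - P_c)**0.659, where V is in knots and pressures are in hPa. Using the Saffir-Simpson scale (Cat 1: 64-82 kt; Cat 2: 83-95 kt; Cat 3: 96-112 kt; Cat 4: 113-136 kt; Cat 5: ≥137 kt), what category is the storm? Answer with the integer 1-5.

1

ΔP = 1011 − 958 = 53 hPa.
V ≈ 5.73 × 53^0.659 = 5.73 × 13.69 ≈ 78 kt.
78 kt falls in the Category 1 band.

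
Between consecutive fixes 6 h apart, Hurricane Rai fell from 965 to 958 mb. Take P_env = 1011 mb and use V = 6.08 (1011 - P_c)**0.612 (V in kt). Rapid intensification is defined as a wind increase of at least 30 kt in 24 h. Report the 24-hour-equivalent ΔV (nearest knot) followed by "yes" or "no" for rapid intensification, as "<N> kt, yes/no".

V₁: ΔP = 46, V ≈ 6.08 × 46^0.612 ≈ 63.32 kt.
V₂: ΔP = 53, V ≈ 6.08 × 53^0.612 ≈ 69.05 kt.
ΔV over 6 h = 5.73 kt → 24 h equivalent = 5.73 × 24/6 ≈ 22.92 kt.
23 kt < 30 kt ⇒ not rapid intensification.

23 kt, no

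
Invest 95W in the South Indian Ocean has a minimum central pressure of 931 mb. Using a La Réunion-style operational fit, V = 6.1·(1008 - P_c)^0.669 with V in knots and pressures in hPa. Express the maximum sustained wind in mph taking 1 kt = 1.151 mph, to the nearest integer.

ΔP = 1008 − 931 = 77 mb.
V ≈ 6.1 × 77^0.669 = 6.1 × 18.284 ≈ 111.530 kt.
111.530 × 1.151 ≈ 128.37 mph → 128 mph.

128 mph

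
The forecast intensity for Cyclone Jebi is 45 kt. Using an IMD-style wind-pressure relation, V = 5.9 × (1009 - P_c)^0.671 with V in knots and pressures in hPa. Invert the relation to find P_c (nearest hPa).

ΔP = (V / 5.9)^(1/0.671) = (45/5.9)^1.490.
45/5.9 = 7.627; 7.627^1.490 ≈ 20.65 hPa.
P_c = 1009 − 20.65 = 988.35 ≈ 988 hPa.

988 hPa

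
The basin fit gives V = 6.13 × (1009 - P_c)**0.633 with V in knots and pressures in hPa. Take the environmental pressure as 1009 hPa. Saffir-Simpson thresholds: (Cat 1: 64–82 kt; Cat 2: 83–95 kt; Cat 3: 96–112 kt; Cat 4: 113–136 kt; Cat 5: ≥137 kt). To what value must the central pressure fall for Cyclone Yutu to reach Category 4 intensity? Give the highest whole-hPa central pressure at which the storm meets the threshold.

909 hPa

Category 4 begins at V = 113 kt.
Required ΔP = (113/6.13)^(1/0.633) = 18.434^1.580 ≈ 99.86 hPa.
P_c ≤ 1009 − 99.86 = 909.14, so the highest integer P_c is 909 hPa.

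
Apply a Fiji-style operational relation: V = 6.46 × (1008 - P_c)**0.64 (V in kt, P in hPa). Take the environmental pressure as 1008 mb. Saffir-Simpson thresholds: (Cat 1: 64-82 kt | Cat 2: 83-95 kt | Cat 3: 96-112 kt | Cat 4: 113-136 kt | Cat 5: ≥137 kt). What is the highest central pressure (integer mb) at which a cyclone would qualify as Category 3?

940 mb

Category 3 begins at V = 96 kt.
Required ΔP = (96/6.46)^(1/0.64) = 14.861^1.562 ≈ 67.81 mb.
P_c ≤ 1008 − 67.81 = 940.19, so the highest integer P_c is 940 mb.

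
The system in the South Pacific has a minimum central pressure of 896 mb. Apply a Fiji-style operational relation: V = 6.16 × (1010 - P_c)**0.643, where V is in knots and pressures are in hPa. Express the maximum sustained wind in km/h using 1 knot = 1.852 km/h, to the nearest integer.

ΔP = 1010 − 896 = 114 mb.
V ≈ 6.16 × 114^0.643 = 6.16 × 21.018 ≈ 129.470 kt.
129.470 × 1.852 ≈ 239.78 km/h → 240 km/h.

240 km/h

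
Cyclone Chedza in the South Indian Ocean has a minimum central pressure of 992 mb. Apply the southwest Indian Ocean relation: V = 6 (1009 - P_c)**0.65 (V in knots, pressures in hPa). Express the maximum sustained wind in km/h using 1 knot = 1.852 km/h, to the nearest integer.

70 km/h

ΔP = 1009 − 992 = 17 mb.
V ≈ 6 × 17^0.65 = 6 × 6.307 ≈ 37.839 kt.
37.839 × 1.852 ≈ 70.08 km/h → 70 km/h.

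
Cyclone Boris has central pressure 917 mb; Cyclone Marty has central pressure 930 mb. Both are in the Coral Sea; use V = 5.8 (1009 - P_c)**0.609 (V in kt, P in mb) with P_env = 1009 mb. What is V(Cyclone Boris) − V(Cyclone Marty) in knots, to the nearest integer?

8 kt

Cyclone Boris: ΔP = 92; V ≈ 5.8 × 92^0.609 ≈ 91.07 kt.
Cyclone Marty: ΔP = 79; V ≈ 5.8 × 79^0.609 ≈ 83.00 kt.
Difference ≈ 91.07 − 83.00 = 8.07 → 8 kt.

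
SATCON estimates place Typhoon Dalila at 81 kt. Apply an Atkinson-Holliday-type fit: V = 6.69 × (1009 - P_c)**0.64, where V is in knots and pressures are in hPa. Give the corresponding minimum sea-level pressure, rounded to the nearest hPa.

960 hPa

ΔP = (V / 6.69)^(1/0.64) = (81/6.69)^1.562.
81/6.69 = 12.108; 12.108^1.562 ≈ 49.24 hPa.
P_c = 1009 − 49.24 = 959.76 ≈ 960 hPa.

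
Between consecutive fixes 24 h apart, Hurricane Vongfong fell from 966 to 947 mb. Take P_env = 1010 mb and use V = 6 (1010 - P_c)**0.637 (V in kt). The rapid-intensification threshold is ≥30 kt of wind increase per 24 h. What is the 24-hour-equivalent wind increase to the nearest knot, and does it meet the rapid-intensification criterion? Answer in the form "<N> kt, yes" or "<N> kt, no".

17 kt, no

V₁: ΔP = 44, V ≈ 6 × 44^0.637 ≈ 66.84 kt.
V₂: ΔP = 63, V ≈ 6 × 63^0.637 ≈ 84.01 kt.
ΔV over 24 h = 17.17 kt → 24 h equivalent = 17.17 × 24/24 ≈ 17.17 kt.
17 kt < 30 kt ⇒ not rapid intensification.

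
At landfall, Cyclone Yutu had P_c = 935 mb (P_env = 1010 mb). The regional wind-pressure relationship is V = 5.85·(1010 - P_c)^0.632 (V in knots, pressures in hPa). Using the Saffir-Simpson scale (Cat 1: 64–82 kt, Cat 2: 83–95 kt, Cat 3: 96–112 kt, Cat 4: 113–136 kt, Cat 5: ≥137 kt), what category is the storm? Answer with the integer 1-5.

ΔP = 1010 − 935 = 75 mb.
V ≈ 5.85 × 75^0.632 = 5.85 × 15.31 ≈ 90 kt.
90 kt falls in the Category 2 band.

2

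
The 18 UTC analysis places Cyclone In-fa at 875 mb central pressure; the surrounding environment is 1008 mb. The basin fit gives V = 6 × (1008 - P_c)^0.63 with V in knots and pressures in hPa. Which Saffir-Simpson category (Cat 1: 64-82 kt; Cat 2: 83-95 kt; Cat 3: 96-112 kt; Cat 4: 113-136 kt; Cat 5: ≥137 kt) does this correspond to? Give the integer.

4

ΔP = 1008 − 875 = 133 mb.
V ≈ 6 × 133^0.63 = 6 × 21.78 ≈ 131 kt.
131 kt falls in the Category 4 band.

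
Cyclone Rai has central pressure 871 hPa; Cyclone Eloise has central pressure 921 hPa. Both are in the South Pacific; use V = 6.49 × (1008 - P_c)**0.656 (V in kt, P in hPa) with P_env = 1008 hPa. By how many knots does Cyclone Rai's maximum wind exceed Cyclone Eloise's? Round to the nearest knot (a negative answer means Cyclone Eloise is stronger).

Cyclone Rai: ΔP = 137; V ≈ 6.49 × 137^0.656 ≈ 163.66 kt.
Cyclone Eloise: ΔP = 87; V ≈ 6.49 × 87^0.656 ≈ 121.50 kt.
Difference ≈ 163.66 − 121.50 = 42.16 → 42 kt.

42 kt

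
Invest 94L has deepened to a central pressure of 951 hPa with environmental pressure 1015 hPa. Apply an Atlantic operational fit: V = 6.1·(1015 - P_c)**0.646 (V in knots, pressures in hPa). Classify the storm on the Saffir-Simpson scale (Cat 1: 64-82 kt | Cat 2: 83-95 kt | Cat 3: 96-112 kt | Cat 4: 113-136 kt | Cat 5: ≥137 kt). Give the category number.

2

ΔP = 1015 − 951 = 64 hPa.
V ≈ 6.1 × 64^0.646 = 6.1 × 14.68 ≈ 90 kt.
90 kt falls in the Category 2 band.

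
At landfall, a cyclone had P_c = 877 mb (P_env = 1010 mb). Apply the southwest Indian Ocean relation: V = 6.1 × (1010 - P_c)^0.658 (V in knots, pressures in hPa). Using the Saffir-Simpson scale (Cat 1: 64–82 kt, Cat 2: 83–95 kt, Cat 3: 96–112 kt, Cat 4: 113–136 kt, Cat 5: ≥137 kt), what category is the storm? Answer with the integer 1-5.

5

ΔP = 1010 − 877 = 133 mb.
V ≈ 6.1 × 133^0.658 = 6.1 × 24.97 ≈ 152 kt.
152 kt falls in the Category 5 band.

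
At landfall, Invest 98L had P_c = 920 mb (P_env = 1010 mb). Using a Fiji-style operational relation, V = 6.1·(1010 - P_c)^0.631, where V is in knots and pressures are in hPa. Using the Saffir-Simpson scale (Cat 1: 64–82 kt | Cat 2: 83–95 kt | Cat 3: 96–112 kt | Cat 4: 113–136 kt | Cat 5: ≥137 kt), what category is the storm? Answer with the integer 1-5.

3

ΔP = 1010 − 920 = 90 mb.
V ≈ 6.1 × 90^0.631 = 6.1 × 17.11 ≈ 104 kt.
104 kt falls in the Category 3 band.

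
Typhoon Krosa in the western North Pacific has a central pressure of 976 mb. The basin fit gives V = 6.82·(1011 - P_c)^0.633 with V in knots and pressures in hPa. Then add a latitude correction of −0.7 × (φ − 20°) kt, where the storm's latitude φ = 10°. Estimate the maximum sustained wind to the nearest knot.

ΔP = 1011 − 976 = 35 mb.
35^0.633 ≈ 9.493.
V ≈ 6.82 × 9.493 ≈ 64.7 kt.
Latitude correction: −0.7 × (10 − 20) = 7 kt.
Corrected V ≈ 71.7 kt → 72 kt.

72 kt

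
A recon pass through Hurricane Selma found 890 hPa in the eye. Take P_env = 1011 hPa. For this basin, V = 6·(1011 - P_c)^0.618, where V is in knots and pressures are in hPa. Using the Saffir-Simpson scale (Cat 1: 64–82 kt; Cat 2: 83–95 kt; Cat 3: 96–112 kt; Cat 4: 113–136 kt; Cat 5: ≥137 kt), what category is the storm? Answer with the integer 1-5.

ΔP = 1011 − 890 = 121 hPa.
V ≈ 6 × 121^0.618 = 6 × 19.37 ≈ 116 kt.
116 kt falls in the Category 4 band.

4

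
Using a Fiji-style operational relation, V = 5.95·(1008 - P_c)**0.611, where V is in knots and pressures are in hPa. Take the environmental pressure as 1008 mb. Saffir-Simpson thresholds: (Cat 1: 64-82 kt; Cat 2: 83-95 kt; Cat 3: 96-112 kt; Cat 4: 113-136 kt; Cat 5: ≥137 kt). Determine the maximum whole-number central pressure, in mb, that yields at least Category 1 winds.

Category 1 begins at V = 64 kt.
Required ΔP = (64/5.95)^(1/0.611) = 10.756^1.637 ≈ 48.81 mb.
P_c ≤ 1008 − 48.81 = 959.19, so the highest integer P_c is 959 mb.

959 mb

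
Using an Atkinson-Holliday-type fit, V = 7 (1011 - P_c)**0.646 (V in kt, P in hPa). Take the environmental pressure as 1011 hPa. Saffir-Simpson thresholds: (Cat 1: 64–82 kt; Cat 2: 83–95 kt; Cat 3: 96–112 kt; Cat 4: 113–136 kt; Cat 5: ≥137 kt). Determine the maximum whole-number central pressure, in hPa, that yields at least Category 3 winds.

953 hPa

Category 3 begins at V = 96 kt.
Required ΔP = (96/7)^(1/0.646) = 13.714^1.548 ≈ 57.59 hPa.
P_c ≤ 1011 − 57.59 = 953.41, so the highest integer P_c is 953 hPa.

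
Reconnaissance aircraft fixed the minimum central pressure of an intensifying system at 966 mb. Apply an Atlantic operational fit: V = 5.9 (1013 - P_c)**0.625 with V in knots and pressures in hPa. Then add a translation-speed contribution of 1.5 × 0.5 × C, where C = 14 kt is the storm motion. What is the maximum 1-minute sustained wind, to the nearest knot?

76 kt

ΔP = 1013 − 966 = 47 mb.
47^0.625 ≈ 11.093.
V ≈ 5.9 × 11.093 ≈ 65.5 kt.
Translation term: 1.5 × 0.5 × 14 = 10.5 kt.
Corrected V ≈ 76 kt → 76 kt.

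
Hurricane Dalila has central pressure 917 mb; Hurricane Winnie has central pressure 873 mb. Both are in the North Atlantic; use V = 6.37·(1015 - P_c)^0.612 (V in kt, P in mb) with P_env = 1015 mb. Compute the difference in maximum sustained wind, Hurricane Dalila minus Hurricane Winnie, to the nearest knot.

-27 kt

Hurricane Dalila: ΔP = 98; V ≈ 6.37 × 98^0.612 ≈ 105.38 kt.
Hurricane Winnie: ΔP = 142; V ≈ 6.37 × 142^0.612 ≈ 132.23 kt.
Difference ≈ 105.38 − 132.23 = -26.85 → -27 kt.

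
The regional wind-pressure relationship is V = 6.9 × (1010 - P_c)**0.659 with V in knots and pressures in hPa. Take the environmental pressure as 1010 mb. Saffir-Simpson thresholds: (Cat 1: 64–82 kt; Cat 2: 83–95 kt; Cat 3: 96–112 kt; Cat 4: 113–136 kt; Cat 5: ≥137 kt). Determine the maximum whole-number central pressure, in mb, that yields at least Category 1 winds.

980 mb

Category 1 begins at V = 64 kt.
Required ΔP = (64/6.9)^(1/0.659) = 9.275^1.517 ≈ 29.37 mb.
P_c ≤ 1010 − 29.37 = 980.63, so the highest integer P_c is 980 mb.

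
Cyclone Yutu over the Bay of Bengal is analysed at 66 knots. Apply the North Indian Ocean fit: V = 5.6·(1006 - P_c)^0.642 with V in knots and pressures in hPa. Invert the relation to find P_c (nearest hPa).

ΔP = (V / 5.6)^(1/0.642) = (66/5.6)^1.558.
66/5.6 = 11.786; 11.786^1.558 ≈ 46.64 hPa.
P_c = 1006 − 46.64 = 959.36 ≈ 959 hPa.

959 hPa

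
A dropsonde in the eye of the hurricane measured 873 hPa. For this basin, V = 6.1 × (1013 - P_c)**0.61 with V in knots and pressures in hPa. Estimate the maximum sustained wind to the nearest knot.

124 kt

ΔP = 1013 − 873 = 140 hPa.
140^0.61 ≈ 20.377.
V ≈ 6.1 × 20.377 ≈ 124.3 kt.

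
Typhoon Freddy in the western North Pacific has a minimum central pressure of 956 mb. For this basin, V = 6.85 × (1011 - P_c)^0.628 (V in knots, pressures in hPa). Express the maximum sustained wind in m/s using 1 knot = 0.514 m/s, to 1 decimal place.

ΔP = 1011 − 956 = 55 mb.
V ≈ 6.85 × 55^0.628 = 6.85 × 12.386 ≈ 84.847 kt.
84.847 × 0.514 ≈ 43.61 m/s → 43.6 m/s.

43.6 m/s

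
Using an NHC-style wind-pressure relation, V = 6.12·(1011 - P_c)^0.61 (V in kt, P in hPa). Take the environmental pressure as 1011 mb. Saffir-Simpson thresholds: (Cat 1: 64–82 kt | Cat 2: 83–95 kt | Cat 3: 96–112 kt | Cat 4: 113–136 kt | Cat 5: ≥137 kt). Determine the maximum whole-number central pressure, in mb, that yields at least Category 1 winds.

Category 1 begins at V = 64 kt.
Required ΔP = (64/6.12)^(1/0.61) = 10.458^1.639 ≈ 46.90 mb.
P_c ≤ 1011 − 46.90 = 964.10, so the highest integer P_c is 964 mb.

964 mb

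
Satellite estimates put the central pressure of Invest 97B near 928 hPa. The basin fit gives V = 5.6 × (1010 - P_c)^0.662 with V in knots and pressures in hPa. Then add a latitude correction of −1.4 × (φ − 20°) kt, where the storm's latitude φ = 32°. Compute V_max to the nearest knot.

ΔP = 1010 − 928 = 82 hPa.
82^0.662 ≈ 18.490.
V ≈ 5.6 × 18.490 ≈ 103.5 kt.
Latitude correction: −1.4 × (32 − 20) = -16.8 kt.
Corrected V ≈ 86.7 kt → 87 kt.

87 kt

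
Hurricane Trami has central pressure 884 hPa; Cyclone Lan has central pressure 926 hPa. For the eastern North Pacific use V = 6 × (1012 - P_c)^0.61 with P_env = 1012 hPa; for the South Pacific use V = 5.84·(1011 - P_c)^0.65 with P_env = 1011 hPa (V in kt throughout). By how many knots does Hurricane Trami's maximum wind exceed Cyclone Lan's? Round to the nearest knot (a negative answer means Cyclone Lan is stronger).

11 kt

Hurricane Trami: ΔP = 128; V ≈ 6 × 128^0.61 ≈ 115.76 kt.
Cyclone Lan: ΔP = 85; V ≈ 5.84 × 85^0.65 ≈ 104.84 kt.
Difference ≈ 115.76 − 104.84 = 10.92 → 11 kt.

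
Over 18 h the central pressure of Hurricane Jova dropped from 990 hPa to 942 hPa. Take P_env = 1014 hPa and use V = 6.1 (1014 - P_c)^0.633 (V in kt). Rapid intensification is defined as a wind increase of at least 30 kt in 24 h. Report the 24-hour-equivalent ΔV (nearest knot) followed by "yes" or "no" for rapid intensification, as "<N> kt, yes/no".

61 kt, yes

V₁: ΔP = 24, V ≈ 6.1 × 24^0.633 ≈ 45.60 kt.
V₂: ΔP = 72, V ≈ 6.1 × 72^0.633 ≈ 91.42 kt.
ΔV over 18 h = 45.82 kt → 24 h equivalent = 45.82 × 24/18 ≈ 61.09 kt.
61 kt ≥ 30 kt ⇒ rapid intensification.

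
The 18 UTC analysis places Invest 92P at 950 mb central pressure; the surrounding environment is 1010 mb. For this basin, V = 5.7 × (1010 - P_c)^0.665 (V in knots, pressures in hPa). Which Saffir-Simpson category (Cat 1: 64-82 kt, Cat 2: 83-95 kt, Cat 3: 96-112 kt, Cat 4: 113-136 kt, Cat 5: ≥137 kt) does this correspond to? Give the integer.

2

ΔP = 1010 − 950 = 60 mb.
V ≈ 5.7 × 60^0.665 = 5.7 × 15.22 ≈ 87 kt.
87 kt falls in the Category 2 band.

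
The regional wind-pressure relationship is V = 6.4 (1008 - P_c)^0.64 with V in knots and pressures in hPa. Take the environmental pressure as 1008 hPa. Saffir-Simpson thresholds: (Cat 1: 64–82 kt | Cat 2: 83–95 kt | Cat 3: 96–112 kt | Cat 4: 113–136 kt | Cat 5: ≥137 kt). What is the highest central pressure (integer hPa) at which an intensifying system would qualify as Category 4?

919 hPa

Category 4 begins at V = 113 kt.
Required ΔP = (113/6.4)^(1/0.64) = 17.656^1.562 ≈ 88.77 hPa.
P_c ≤ 1008 − 88.77 = 919.23, so the highest integer P_c is 919 hPa.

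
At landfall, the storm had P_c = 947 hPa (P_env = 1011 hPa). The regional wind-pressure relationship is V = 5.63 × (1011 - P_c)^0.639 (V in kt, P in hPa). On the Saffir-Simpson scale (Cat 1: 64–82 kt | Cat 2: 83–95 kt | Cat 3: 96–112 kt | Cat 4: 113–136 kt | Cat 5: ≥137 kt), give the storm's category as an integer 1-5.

1

ΔP = 1011 − 947 = 64 hPa.
V ≈ 5.63 × 64^0.639 = 5.63 × 14.26 ≈ 80 kt.
80 kt falls in the Category 1 band.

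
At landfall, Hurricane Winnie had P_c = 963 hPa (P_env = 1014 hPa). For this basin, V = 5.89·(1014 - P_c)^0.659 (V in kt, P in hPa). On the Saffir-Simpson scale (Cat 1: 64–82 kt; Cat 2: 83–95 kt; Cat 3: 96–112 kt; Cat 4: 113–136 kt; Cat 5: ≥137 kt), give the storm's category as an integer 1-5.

ΔP = 1014 − 963 = 51 hPa.
V ≈ 5.89 × 51^0.659 = 5.89 × 13.34 ≈ 79 kt.
79 kt falls in the Category 1 band.

1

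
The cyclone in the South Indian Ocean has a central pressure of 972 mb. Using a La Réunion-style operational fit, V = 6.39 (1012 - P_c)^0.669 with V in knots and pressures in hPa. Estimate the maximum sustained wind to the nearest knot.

75 kt

ΔP = 1012 − 972 = 40 mb.
40^0.669 ≈ 11.797.
V ≈ 6.39 × 11.797 ≈ 75.4 kt.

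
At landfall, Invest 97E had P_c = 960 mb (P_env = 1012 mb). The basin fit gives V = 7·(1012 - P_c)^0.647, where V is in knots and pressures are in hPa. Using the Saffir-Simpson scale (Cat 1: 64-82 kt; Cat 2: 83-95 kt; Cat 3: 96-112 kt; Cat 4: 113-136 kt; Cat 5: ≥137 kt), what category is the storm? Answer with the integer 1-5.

ΔP = 1012 − 960 = 52 mb.
V ≈ 7 × 52^0.647 = 7 × 12.89 ≈ 90 kt.
90 kt falls in the Category 2 band.

2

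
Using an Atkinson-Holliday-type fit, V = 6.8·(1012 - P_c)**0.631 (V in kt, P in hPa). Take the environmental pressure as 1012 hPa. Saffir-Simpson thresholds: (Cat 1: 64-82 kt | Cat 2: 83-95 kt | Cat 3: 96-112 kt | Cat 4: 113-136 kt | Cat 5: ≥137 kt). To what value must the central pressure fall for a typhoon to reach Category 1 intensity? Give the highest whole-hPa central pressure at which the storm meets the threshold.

977 hPa

Category 1 begins at V = 64 kt.
Required ΔP = (64/6.8)^(1/0.631) = 9.412^1.585 ≈ 34.92 hPa.
P_c ≤ 1012 − 34.92 = 977.08, so the highest integer P_c is 977 hPa.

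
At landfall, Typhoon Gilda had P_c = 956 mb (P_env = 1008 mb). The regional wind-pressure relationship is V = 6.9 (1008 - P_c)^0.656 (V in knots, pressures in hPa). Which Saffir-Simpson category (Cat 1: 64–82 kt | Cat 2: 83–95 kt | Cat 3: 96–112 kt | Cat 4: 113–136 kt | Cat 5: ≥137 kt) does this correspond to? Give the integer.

ΔP = 1008 − 956 = 52 mb.
V ≈ 6.9 × 52^0.656 = 6.9 × 13.36 ≈ 92 kt.
92 kt falls in the Category 2 band.

2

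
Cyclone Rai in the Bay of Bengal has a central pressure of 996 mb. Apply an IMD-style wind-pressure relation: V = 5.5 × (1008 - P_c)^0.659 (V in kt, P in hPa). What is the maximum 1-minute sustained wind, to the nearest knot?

28 kt

ΔP = 1008 − 996 = 12 mb.
12^0.659 ≈ 5.143.
V ≈ 5.5 × 5.143 ≈ 28.3 kt.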